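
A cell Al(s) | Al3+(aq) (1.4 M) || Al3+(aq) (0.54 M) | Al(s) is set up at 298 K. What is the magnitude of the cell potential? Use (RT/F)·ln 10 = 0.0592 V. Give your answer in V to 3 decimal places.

For a concentration cell E°cell = 0, since both electrodes use the same couple.
The compartment with the higher Al3+(aq) concentration (1.4 M) acts as the cathode; ions are reduced there and produced at the dilute (0.54 M) anode.
With n = 3, Ecell = −(0.0592/3)·log([dilute]/[conc]) = −(0.0592/3)·log(0.54/1.4) = +0.008 V.

0.008 V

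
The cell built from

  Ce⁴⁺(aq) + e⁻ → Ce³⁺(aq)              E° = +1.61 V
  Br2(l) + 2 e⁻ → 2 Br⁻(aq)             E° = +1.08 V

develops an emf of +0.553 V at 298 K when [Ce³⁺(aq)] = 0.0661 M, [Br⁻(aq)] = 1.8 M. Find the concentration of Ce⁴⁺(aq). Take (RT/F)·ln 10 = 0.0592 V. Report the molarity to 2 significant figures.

0.090 M

Ce⁴⁺/Ce³⁺ is the cathode (higher E°); E°cell = +1.61 − (+1.08) = +0.53 V with n = 2.
Rearranging E = E° − (0.0592/n)·log Q gives log Q = 2(+0.53 − (+0.553))/0.0592 = −0.777.
Balancing electrons gives 2 Ce⁴⁺(aq) + 2 Br⁻(aq) → 2 Ce³⁺(aq) + Br2(l); thus Q = [Ce³⁺(aq)]^2 / ([Ce⁴⁺(aq)]^2·[Br⁻(aq)]^2).
Isolating [Ce⁴⁺(aq)] in Q = 10^{−0.777} yields log [Ce⁴⁺(aq)] = −1.047, i.e. 0.090 M.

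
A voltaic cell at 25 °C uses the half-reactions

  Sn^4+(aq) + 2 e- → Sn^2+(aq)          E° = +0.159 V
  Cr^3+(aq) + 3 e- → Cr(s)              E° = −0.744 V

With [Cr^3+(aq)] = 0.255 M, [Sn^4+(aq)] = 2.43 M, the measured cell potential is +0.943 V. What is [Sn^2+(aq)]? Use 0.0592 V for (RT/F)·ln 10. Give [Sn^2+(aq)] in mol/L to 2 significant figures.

0.27 M

Sn⁴⁺/Sn²⁺ is the cathode (higher E°); E°cell = +0.159 − (−0.744) = +0.903 V with n = 6.
Since E = E° − (0.0592/n)·log Q, log Q = n(E° − E)/0.0592 = −4.054.
The balanced reaction is 3 Sn^4+(aq) + 2 Cr(s) → 3 Sn^2+(aq) + 2 Cr^3+(aq), so Q = ([Sn^2+(aq)]^3·[Cr^3+(aq)]^2) / [Sn^4+(aq)]^3.
Solving for the unknown gives log [Sn^2+(aq)] = −0.570, so [Sn^2+(aq)] ≈ 0.27 M.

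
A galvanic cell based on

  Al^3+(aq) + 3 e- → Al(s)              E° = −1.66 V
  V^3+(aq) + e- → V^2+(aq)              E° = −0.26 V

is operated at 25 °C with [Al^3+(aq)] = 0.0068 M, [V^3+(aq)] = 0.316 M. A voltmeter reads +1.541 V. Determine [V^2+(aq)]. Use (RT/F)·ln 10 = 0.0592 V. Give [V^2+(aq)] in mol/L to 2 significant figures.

0.0069 M

The V³⁺/V²⁺ couple has the larger reduction potential, so it is the cathode: E°cell = −0.26 − (−1.66) = +1.40 V and n = 3.
From the Nernst equation, log Q = n(E° − E)/0.0592 = 3·(+1.40 − (+1.541))/0.0592 = −7.145.
Balancing electrons gives 3 V^3+(aq) + Al(s) → 3 V^2+(aq) + Al^3+(aq); thus Q = ([V^2+(aq)]^3·[Al^3+(aq)]) / [V^3+(aq)]^3.
Isolating [V^2+(aq)] in Q = 10^{−7.145} yields log [V^2+(aq)] = −2.159, i.e. 0.0069 M.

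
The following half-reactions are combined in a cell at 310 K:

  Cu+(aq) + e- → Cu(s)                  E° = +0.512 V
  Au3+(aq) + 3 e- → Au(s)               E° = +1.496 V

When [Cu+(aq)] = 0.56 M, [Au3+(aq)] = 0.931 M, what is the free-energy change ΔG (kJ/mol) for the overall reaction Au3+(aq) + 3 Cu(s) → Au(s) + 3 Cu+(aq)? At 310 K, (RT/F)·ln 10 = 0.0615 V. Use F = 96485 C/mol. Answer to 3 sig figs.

−289 kJ/mol

The standard cell potential is +1.496 − (+0.512) = +0.984 V, with n = 3 electrons in the balanced equation.
Here Q = [Cu+(aq)]^3 / [Au3+(aq)] = 0.189 (log Q = −0.724), giving E = +0.984 − (0.0615/3)·(−0.724) = +0.9988 V.
ΔG = −nFE = −(3)(96485)(+0.9988) J/mol = −289 kJ/mol.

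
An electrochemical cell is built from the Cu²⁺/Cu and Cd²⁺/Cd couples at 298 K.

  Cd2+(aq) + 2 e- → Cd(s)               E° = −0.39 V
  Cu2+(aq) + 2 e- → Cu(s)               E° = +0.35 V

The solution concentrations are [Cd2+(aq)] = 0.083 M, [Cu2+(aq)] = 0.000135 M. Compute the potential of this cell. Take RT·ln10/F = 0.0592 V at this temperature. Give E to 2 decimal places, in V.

Since E°(Cu²⁺/Cu) > E°(Cd²⁺/Cd), Cu²⁺/Cu serves as the cathode.
The standard potential is +0.35 − (−0.39) = +0.74 V and the balanced reaction transfers n = 2 electrons.
The balanced reaction is Cu2+(aq) + Cd(s) → Cu(s) + Cd2+(aq), so Q = [Cd2+(aq)] / [Cu2+(aq)] = 615 and log Q = 2.789.
Applying E = E° − (RT ln10/nF)·log Q gives +0.74 − (0.0592/2)(2.789) = +0.66 V.

+0.66 V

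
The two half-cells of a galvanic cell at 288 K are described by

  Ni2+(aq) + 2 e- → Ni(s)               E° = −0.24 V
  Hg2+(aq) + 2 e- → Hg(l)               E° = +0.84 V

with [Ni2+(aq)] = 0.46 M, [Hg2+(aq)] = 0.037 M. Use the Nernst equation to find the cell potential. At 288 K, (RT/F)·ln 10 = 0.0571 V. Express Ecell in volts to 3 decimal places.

+1.049 V

Hg²⁺/Hg is reduced (cathode, E° = +0.84 V) and Ni²⁺/Ni is oxidized (anode).
The standard potential is +0.84 − (−0.24) = +1.08 V and the balanced reaction transfers n = 2 electrons.
For the overall reaction Hg2+(aq) + Ni(s) → Hg(l) + Ni2+(aq), Q = [Ni2+(aq)] / [Hg2+(aq)] = 12.4, giving log Q = 1.095.
Applying E = E° − (RT ln10/nF)·log Q gives +1.08 − (0.0571/2)(1.095) = +1.049 V.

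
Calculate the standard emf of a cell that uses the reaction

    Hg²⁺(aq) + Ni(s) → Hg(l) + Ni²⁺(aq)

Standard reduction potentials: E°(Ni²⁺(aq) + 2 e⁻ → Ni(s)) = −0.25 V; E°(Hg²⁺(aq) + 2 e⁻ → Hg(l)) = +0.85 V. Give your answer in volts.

In the reaction as written, Hg²⁺(aq) is reduced (cathode) and Ni²⁺(aq) is produced by oxidation at the anode.
E°cell = E°(cathode) − E°(anode) = +0.85 − (−0.25) = +1.10 V.
The positive value indicates the reaction is spontaneous as written.

+1.10 V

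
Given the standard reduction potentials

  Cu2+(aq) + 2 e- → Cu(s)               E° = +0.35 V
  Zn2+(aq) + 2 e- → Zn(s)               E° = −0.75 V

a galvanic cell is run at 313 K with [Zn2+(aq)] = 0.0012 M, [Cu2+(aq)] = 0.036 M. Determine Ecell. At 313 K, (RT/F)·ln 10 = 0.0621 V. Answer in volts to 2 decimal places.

+1.15 V

The Cu²⁺/Cu couple has the more positive E°, so it is the cathode; Zn²⁺/Zn is the anode.
The standard potential is +0.35 − (−0.75) = +1.10 V and the balanced reaction transfers n = 2 electrons.
Balancing gives Cu2+(aq) + Zn(s) → Cu(s) + Zn2+(aq); hence Q = [Zn2+(aq)] / [Cu2+(aq)] = 0.0333 (log Q = −1.477).
By the Nernst equation, E = +1.10 − (0.0621/2)·(−1.477) = +1.15 V.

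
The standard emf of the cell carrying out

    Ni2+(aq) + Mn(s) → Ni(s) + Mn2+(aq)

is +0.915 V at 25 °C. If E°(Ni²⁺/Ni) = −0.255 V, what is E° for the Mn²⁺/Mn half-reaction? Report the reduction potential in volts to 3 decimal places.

In the reaction as written the Ni²⁺/Ni couple is reduced (cathode) and Mn²⁺/Mn is oxidized (anode), so E°cell = E°(Ni²⁺/Ni) − E°(Mn²⁺/Mn).
E°(Mn²⁺/Mn) = E°(cathode) − E°cell = −0.255 − (+0.915) = −1.170 V.

−1.170 V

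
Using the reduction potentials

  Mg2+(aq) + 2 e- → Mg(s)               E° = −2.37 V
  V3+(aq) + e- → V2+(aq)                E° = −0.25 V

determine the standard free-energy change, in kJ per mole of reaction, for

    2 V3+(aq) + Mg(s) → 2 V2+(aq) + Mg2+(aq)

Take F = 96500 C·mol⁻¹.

In the reaction as written V3+(aq) is reduced, so the V³⁺/V²⁺ couple is the cathode and Mg²⁺/Mg is the anode.
E°cell = −0.25 − (−2.37) = +2.12 V; balancing electrons gives n = 2.
ΔG° = −nFE°cell = −(2)(96500)(+2.12) J/mol = −409 kJ/mol.

−409 kJ/mol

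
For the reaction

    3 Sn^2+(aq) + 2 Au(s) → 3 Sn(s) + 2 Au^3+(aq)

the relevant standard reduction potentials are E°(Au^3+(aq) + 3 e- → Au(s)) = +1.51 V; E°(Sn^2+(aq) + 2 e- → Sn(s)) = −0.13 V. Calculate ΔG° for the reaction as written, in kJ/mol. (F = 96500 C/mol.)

+950 kJ/mol

In the reaction as written Sn^2+(aq) is reduced, so the Sn²⁺/Sn couple is the cathode and Au³⁺/Au is the anode.
E°cell = −0.13 − (+1.51) = −1.64 V; balancing electrons gives n = 6.
ΔG° = −nFE°cell = −(6)(96500)(−1.64) J/mol = +950 kJ/mol.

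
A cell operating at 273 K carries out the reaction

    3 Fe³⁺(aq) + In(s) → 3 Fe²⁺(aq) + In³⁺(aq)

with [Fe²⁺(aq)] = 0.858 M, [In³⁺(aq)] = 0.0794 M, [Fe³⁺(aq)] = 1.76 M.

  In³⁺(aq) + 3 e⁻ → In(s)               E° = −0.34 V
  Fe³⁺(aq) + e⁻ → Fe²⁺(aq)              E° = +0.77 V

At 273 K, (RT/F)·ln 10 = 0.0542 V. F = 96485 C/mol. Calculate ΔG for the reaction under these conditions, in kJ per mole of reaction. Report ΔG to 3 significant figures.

−332 kJ/mol

The standard cell potential is +0.77 − (−0.34) = +1.11 V, with n = 3 electrons in the balanced equation.
Here Q = ([Fe²⁺(aq)]^3·[In³⁺(aq)]) / [Fe³⁺(aq)]^3 = 0.0092 (log Q = −2.036), giving E = +1.11 − (0.0542/3)·(−2.036) = +1.1468 V.
ΔG = −nFE = −(3)(96485)(+1.1468) J/mol = −332 kJ/mol.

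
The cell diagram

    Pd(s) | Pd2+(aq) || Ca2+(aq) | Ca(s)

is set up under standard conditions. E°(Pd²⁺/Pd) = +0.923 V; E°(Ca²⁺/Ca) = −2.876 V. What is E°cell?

By convention the left-hand electrode in cell notation is the anode (oxidation) and the right-hand electrode is the cathode (reduction).
E°cell = E°(right) − E°(left) = −2.876 − (+0.923) = −3.799 V.
The negative sign shows that, as written, the cell would require an external voltage to drive the reaction.

−3.799 V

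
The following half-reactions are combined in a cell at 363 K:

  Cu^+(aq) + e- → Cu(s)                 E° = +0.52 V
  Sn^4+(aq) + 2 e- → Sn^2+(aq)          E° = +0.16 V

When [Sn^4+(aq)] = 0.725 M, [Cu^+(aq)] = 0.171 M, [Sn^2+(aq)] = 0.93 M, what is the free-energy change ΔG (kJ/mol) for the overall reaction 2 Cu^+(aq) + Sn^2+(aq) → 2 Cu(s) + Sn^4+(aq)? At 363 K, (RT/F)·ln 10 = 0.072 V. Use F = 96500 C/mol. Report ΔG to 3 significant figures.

With Cu⁺/Cu reduced at the cathode, E°cell = +0.52 − (+0.16) = +0.36 V and n = 2.
Q = [Sn^4+(aq)] / ([Cu^+(aq)]^2·[Sn^2+(aq)]) = 26.7, so log Q = 1.426 and E = +0.36 − (0.072/2)(1.426) = +0.3087 V.
ΔG = −nFE = −(2)(96500)(+0.3087) J/mol = −59.6 kJ/mol.

−59.6 kJ/mol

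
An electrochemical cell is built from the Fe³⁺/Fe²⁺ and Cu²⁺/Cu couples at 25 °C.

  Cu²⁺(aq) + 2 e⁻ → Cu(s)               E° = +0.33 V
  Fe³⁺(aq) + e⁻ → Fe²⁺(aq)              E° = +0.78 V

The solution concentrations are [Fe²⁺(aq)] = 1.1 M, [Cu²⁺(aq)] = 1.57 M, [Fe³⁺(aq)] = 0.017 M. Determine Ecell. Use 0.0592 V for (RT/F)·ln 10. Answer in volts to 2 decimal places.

The Fe³⁺/Fe²⁺ couple has the more positive E°, so it is the cathode; Cu²⁺/Cu is the anode.
The standard potential is +0.78 − (+0.33) = +0.45 V and the balanced reaction transfers n = 2 electrons.
The balanced reaction is 2 Fe³⁺(aq) + Cu(s) → 2 Fe²⁺(aq) + Cu²⁺(aq), so Q = ([Fe²⁺(aq)]^2·[Cu²⁺(aq)]) / [Fe³⁺(aq)]^2 = 6.57×10^3 and log Q = 3.818.
Applying E = E° − (RT ln10/nF)·log Q gives +0.45 − (0.0592/2)(3.818) = +0.34 V.

+0.34 V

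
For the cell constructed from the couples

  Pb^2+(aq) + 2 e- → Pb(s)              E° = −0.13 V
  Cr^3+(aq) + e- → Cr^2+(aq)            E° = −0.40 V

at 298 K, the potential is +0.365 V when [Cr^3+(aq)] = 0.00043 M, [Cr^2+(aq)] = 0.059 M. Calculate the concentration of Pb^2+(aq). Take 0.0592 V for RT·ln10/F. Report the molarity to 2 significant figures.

Pb²⁺/Pb is the cathode (higher E°); E°cell = −0.13 − (−0.40) = +0.27 V with n = 2.
From the Nernst equation, log Q = n(E° − E)/0.0592 = 2·(+0.27 − (+0.365))/0.0592 = −3.209.
For Pb^2+(aq) + 2 Cr^2+(aq) → Pb(s) + 2 Cr^3+(aq), the reaction quotient is Q = [Cr^3+(aq)]^2 / ([Pb^2+(aq)]·[Cr^2+(aq)]^2).
Solving for the unknown gives log [Pb^2+(aq)] = −1.066, so [Pb^2+(aq)] ≈ 0.086 M.

0.086 M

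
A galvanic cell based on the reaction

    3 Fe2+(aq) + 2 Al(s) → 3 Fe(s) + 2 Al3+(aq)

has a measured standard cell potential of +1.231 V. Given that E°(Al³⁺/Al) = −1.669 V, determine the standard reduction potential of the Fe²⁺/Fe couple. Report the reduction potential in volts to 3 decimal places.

In the reaction as written the Fe²⁺/Fe couple is reduced (cathode) and Al³⁺/Al is oxidized (anode), so E°cell = E°(Fe²⁺/Fe) − E°(Al³⁺/Al).
E°(Fe²⁺/Fe) = E°cell + E°(anode) = +1.231 + (−1.669) = −0.438 V.

−0.438 V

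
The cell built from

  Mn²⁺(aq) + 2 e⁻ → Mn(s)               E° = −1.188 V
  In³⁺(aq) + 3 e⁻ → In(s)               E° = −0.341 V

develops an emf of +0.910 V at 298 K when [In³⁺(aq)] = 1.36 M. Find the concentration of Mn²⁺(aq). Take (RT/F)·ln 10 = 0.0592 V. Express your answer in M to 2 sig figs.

0.0091 M

The In³⁺/In couple has the larger reduction potential, so it is the cathode: E°cell = −0.341 − (−1.188) = +0.847 V and n = 6.
Rearranging E = E° − (0.0592/n)·log Q gives log Q = 6(+0.847 − (+0.910))/0.0592 = −6.385.
The balanced reaction is 2 In³⁺(aq) + 3 Mn(s) → 2 In(s) + 3 Mn²⁺(aq), so Q = [Mn²⁺(aq)]^3 / [In³⁺(aq)]^2.
Substituting the known concentrations and solving, log [Mn²⁺(aq)] = −2.039 and [Mn²⁺(aq)] = 0.0091 M.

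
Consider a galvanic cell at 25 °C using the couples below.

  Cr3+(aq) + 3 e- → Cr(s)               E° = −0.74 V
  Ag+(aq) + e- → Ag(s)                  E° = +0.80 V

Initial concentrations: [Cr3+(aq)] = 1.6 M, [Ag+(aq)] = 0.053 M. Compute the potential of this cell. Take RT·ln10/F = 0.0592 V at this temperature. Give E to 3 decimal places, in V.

Since E°(Ag⁺/Ag) > E°(Cr³⁺/Cr), Ag⁺/Ag serves as the cathode.
E°cell = E°cat − E°an = +0.80 − (−0.74) = +1.54 V; n = 3.
For the overall reaction 3 Ag+(aq) + Cr(s) → 3 Ag(s) + Cr3+(aq), Q = [Cr3+(aq)] / [Ag+(aq)]^3 = 1.07×10^4, giving log Q = 4.031.
E = E° − (0.0592/n)·log Q = +1.54 − (0.0592/3)(4.031) = +1.460 V.

+1.460 V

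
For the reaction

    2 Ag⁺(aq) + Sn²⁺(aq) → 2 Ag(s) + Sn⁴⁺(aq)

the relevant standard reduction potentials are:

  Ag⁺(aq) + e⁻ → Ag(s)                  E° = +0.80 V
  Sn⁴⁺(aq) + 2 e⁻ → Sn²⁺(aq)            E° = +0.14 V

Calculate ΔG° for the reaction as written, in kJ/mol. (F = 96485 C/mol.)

−127 kJ/mol

In the reaction as written Ag⁺(aq) is reduced, so the Ag⁺/Ag couple is the cathode and Sn⁴⁺/Sn²⁺ is the anode.
E°cell = +0.80 − (+0.14) = +0.66 V; balancing electrons gives n = 2.
ΔG° = −nFE°cell = −(2)(96485)(+0.66) J/mol = −127 kJ/mol.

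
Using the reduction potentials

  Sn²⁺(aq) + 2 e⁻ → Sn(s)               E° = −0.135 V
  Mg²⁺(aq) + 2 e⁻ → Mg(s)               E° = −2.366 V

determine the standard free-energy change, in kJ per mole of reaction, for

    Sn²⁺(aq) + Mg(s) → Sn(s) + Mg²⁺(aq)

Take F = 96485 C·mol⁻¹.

In the reaction as written Sn²⁺(aq) is reduced, so the Sn²⁺/Sn couple is the cathode and Mg²⁺/Mg is the anode.
E°cell = −0.135 − (−2.366) = +2.231 V; balancing electrons gives n = 2.
ΔG° = −nFE°cell = −(2)(96485)(+2.231) J/mol = −431 kJ/mol.

−431 kJ/mol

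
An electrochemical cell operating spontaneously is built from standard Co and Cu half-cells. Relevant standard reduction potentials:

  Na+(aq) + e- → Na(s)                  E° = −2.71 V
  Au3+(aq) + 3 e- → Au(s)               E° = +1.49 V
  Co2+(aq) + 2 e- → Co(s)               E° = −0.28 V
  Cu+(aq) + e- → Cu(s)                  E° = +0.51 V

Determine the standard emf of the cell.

The Cu⁺/Cu couple has the higher E°, so Cu ion is reduced (cathode) and Co is oxidized (anode).
E°cell = E°(cathode) − E°(anode) = +0.51 − (−0.28) = +0.79 V.

+0.79 V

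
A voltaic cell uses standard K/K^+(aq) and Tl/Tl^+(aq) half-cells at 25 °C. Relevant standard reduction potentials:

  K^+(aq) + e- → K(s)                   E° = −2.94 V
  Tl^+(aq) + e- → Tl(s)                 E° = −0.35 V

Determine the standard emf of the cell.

The Tl⁺/Tl couple has the higher E°, so Tl ion is reduced (cathode) and K is oxidized (anode).
E°cell = E°(cathode) − E°(anode) = −0.35 − (−2.94) = +2.59 V.

+2.59 V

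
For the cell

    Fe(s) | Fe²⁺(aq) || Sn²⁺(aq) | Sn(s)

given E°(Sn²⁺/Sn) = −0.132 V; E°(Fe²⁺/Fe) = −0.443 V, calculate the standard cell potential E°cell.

By convention the left-hand electrode in cell notation is the anode (oxidation) and the right-hand electrode is the cathode (reduction).
E°cell = E°(right) − E°(left) = −0.132 − (−0.443) = +0.311 V.

+0.311 V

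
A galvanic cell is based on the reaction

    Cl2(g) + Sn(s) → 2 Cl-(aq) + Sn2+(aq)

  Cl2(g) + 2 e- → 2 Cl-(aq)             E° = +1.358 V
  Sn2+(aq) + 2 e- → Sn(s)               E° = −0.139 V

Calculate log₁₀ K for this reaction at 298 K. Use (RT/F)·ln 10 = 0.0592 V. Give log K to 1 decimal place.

log K = 50.6

The Cl₂/Cl⁻ couple is reduced (cathode); E°cell = +1.358 − (−0.139) = +1.497 V with n = 2.
At equilibrium E = 0, so log K = nE°cell / 0.0592 = (2)(+1.497) / 0.0592 = 50.6.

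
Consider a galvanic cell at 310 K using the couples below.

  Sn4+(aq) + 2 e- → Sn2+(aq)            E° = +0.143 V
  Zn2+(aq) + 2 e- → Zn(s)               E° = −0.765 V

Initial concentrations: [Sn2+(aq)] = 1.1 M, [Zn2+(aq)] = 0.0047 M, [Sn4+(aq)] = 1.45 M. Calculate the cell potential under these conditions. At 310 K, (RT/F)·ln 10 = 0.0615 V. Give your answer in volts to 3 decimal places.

The Sn⁴⁺/Sn²⁺ couple has the more positive E°, so it is the cathode; Zn²⁺/Zn is the anode.
E°cell = +0.143 − (−0.765) = +0.908 V, with n = 2 electrons transferred.
For the overall reaction Sn4+(aq) + Zn(s) → Sn2+(aq) + Zn2+(aq), Q = ([Sn2+(aq)]·[Zn2+(aq)]) / [Sn4+(aq)] = 0.00357, giving log Q = −2.448.
By the Nernst equation, E = +0.908 − (0.0615/2)·(−2.448) = +0.983 V.

+0.983 V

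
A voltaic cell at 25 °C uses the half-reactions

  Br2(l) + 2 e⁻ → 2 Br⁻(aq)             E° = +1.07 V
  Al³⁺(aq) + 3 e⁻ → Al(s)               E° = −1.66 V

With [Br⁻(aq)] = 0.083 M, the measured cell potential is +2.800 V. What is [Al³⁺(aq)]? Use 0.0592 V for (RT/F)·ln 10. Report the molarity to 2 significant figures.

The Br₂/Br⁻ couple has the larger reduction potential, so it is the cathode: E°cell = +1.07 − (−1.66) = +2.73 V and n = 6.
From the Nernst equation, log Q = n(E° − E)/0.0592 = 6·(+2.73 − (+2.800))/0.0592 = −7.095.
For 3 Br2(l) + 2 Al(s) → 6 Br⁻(aq) + 2 Al³⁺(aq), the reaction quotient is Q = [Br⁻(aq)]^6·[Al³⁺(aq)]^2.
Substituting the known concentrations and solving, log [Al³⁺(aq)] = −0.305 and [Al³⁺(aq)] = 0.50 M.

0.50 M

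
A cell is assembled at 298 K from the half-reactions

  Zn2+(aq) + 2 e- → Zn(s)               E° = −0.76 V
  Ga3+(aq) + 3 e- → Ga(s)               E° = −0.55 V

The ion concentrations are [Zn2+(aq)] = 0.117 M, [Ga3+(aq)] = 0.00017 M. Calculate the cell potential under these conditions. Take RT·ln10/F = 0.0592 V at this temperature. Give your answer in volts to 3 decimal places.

+0.163 V

Since E°(Ga³⁺/Ga) > E°(Zn²⁺/Zn), Ga³⁺/Ga serves as the cathode.
The standard potential is −0.55 − (−0.76) = +0.21 V and the balanced reaction transfers n = 6 electrons.
The balanced reaction is 2 Ga3+(aq) + 3 Zn(s) → 2 Ga(s) + 3 Zn2+(aq), so Q = [Zn2+(aq)]^3 / [Ga3+(aq)]^2 = 5.54×10^4 and log Q = 4.744.
By the Nernst equation, E = +0.21 − (0.0592/6)·(4.744) = +0.163 V.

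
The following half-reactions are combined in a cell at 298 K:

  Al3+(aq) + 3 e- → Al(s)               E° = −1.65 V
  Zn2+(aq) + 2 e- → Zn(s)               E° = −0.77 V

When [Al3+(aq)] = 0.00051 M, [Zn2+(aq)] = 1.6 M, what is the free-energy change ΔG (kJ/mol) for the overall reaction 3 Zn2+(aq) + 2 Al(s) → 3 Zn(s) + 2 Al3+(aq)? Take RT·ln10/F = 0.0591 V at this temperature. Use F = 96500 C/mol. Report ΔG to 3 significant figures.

−551 kJ/mol

E°cell = −0.77 − (−1.65) = +0.88 V; the balanced reaction transfers n = 6 electrons.
Here Q = [Al3+(aq)]^2 / [Zn2+(aq)]^3 = 6.35×10^−8 (log Q = −7.197), giving E = +0.88 − (0.0591/6)·(−7.197) = +0.9509 V.
Finally ΔG = −nFE = −(6)(96500 C/mol)(+0.9509 V) = −551 kJ/mol.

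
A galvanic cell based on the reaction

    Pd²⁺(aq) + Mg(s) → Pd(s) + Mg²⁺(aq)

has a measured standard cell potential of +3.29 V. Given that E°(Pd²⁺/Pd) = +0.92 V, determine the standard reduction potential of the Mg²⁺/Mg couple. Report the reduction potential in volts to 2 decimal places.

In the reaction as written the Pd²⁺/Pd couple is reduced (cathode) and Mg²⁺/Mg is oxidized (anode), so E°cell = E°(Pd²⁺/Pd) − E°(Mg²⁺/Mg).
E°(Mg²⁺/Mg) = E°(cathode) − E°cell = +0.92 − (+3.29) = −2.37 V.

−2.37 V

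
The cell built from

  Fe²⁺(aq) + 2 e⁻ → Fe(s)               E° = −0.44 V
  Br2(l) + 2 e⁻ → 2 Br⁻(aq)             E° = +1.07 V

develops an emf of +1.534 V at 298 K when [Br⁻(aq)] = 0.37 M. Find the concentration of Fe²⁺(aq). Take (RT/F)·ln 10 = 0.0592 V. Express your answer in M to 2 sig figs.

1.1 M

The Br₂/Br⁻ couple has the larger reduction potential, so it is the cathode: E°cell = +1.07 − (−0.44) = +1.51 V and n = 2.
Rearranging E = E° − (0.0592/n)·log Q gives log Q = 2(+1.51 − (+1.534))/0.0592 = −0.811.
Balancing electrons gives Br2(l) + Fe(s) → 2 Br⁻(aq) + Fe²⁺(aq); thus Q = [Br⁻(aq)]^2·[Fe²⁺(aq)].
Solving for the unknown gives log [Fe²⁺(aq)] = 0.053, so [Fe²⁺(aq)] ≈ 1.1 M.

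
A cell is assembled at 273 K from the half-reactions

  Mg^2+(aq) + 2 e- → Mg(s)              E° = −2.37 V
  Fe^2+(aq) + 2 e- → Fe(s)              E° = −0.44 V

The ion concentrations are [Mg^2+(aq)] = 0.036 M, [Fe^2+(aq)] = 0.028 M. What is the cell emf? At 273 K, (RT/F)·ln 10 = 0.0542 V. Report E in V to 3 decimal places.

+1.927 V

The Fe²⁺/Fe couple has the more positive E°, so it is the cathode; Mg²⁺/Mg is the anode.
E°cell = −0.44 − (−2.37) = +1.93 V, with n = 2 electrons transferred.
The balanced reaction is Fe^2+(aq) + Mg(s) → Fe(s) + Mg^2+(aq), so Q = [Mg^2+(aq)] / [Fe^2+(aq)] = 1.29 and log Q = 0.109.
E = E° − (0.0542/n)·log Q = +1.93 − (0.0542/2)(0.109) = +1.927 V.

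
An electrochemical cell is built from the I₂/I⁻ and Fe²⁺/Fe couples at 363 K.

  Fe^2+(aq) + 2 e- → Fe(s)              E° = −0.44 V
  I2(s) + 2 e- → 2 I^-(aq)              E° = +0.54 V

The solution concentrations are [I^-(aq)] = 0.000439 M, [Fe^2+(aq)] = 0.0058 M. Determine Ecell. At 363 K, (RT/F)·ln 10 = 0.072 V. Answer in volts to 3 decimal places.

+1.302 V

I₂/I⁻ is reduced (cathode, E° = +0.54 V) and Fe²⁺/Fe is oxidized (anode).
E°cell = E°cat − E°an = +0.54 − (−0.44) = +0.98 V; n = 2.
For the overall reaction I2(s) + Fe(s) → 2 I^-(aq) + Fe^2+(aq), Q = [I^-(aq)]^2·[Fe^2+(aq)] = 1.12×10^−9, giving log Q = −8.952.
E = E° − (0.072/n)·log Q = +0.98 − (0.072/2)(−8.952) = +1.302 V.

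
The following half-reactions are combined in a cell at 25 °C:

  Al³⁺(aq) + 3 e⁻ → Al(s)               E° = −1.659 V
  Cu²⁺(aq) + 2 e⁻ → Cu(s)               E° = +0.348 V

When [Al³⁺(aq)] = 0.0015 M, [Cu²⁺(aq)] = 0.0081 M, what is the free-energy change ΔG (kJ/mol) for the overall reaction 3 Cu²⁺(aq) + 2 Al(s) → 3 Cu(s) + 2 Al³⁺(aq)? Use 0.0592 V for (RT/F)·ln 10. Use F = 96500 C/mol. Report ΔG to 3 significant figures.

−1160 kJ/mol

With Cu²⁺/Cu reduced at the cathode, E°cell = +0.348 − (−1.659) = +2.007 V and n = 6.
Q = [Al³⁺(aq)]^2 / [Cu²⁺(aq)]^3 = 4.23, so log Q = 0.627 and E = +2.007 − (0.0592/6)(0.627) = +2.0008 V.
ΔG = −nFE = −(6)(96500)(+2.0008) J/mol = −1160 kJ/mol.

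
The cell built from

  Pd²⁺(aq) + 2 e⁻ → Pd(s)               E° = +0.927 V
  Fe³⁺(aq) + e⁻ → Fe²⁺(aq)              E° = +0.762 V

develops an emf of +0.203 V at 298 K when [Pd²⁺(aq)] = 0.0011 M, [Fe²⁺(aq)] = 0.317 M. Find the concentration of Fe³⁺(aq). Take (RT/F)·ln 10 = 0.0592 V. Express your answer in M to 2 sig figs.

0.0024 M

The Pd²⁺/Pd couple has the larger reduction potential, so it is the cathode: E°cell = +0.927 − (+0.762) = +0.165 V and n = 2.
Rearranging E = E° − (0.0592/n)·log Q gives log Q = 2(+0.165 − (+0.203))/0.0592 = −1.284.
For Pd²⁺(aq) + 2 Fe²⁺(aq) → Pd(s) + 2 Fe³⁺(aq), the reaction quotient is Q = [Fe³⁺(aq)]^2 / ([Pd²⁺(aq)]·[Fe²⁺(aq)]^2).
Isolating [Fe³⁺(aq)] in Q = 10^{−1.284} yields log [Fe³⁺(aq)] = −2.620, i.e. 0.0024 M.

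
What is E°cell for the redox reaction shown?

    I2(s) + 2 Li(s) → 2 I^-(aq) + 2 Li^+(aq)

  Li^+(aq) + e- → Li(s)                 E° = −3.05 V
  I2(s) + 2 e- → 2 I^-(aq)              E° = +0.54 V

+3.59 V

In the reaction as written, I2(s) is reduced (cathode) and Li^+(aq) is produced by oxidation at the anode.
E°cell = E°(cathode) − E°(anode) = +0.54 − (−3.05) = +3.59 V.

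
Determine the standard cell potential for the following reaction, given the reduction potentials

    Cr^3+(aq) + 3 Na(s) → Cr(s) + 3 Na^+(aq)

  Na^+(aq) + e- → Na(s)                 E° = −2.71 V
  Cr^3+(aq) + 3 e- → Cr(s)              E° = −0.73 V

+1.98 V

Cr^3+(aq) gains electrons, so the Cr³⁺/Cr couple is the cathode; the Na⁺/Na couple is the anode.
E°cell = E°(cathode) − E°(anode) = −0.73 − (−2.71) = +1.98 V.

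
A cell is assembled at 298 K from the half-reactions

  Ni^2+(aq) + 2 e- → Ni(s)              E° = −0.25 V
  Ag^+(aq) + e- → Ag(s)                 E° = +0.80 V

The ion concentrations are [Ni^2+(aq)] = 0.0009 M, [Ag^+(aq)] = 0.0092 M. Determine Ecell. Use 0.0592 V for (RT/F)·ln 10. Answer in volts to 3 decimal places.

Since E°(Ag⁺/Ag) > E°(Ni²⁺/Ni), Ag⁺/Ag serves as the cathode.
E°cell = +0.80 − (−0.25) = +1.05 V, with n = 2 electrons transferred.
For the overall reaction 2 Ag^+(aq) + Ni(s) → 2 Ag(s) + Ni^2+(aq), Q = [Ni^2+(aq)] / [Ag^+(aq)]^2 = 10.6, giving log Q = 1.027.
Applying E = E° − (RT ln10/nF)·log Q gives +1.05 − (0.0592/2)(1.027) = +1.020 V.

+1.020 V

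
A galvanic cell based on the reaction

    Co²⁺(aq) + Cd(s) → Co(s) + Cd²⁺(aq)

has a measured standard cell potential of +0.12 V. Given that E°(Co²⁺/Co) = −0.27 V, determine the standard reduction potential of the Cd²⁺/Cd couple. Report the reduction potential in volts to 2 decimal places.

In the reaction as written the Co²⁺/Co couple is reduced (cathode) and Cd²⁺/Cd is oxidized (anode), so E°cell = E°(Co²⁺/Co) − E°(Cd²⁺/Cd).
E°(Cd²⁺/Cd) = E°(cathode) − E°cell = −0.27 − (+0.12) = −0.39 V.

−0.39 V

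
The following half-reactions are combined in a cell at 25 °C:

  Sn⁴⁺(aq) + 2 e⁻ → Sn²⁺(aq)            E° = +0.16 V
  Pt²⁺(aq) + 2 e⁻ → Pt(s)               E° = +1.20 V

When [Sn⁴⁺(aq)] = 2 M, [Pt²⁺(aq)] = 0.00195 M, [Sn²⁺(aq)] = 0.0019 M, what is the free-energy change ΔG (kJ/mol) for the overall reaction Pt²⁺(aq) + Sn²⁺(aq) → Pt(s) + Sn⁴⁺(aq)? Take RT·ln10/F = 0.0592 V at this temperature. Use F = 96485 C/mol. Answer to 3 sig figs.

−168 kJ/mol

E°cell = +1.20 − (+0.16) = +1.04 V; the balanced reaction transfers n = 2 electrons.
Here Q = [Sn⁴⁺(aq)] / ([Pt²⁺(aq)]·[Sn²⁺(aq)]) = 5.4×10^5 (log Q = 5.732), giving E = +1.04 − (0.0592/2)·(5.732) = +0.8703 V.
Finally ΔG = −nFE = −(2)(96485 C/mol)(+0.8703 V) = −168 kJ/mol.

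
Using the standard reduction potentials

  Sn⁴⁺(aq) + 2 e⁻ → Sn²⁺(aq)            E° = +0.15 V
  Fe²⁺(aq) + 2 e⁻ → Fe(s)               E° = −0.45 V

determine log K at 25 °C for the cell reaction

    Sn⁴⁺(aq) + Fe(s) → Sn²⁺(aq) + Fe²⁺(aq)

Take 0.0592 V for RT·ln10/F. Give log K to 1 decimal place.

log K = 20.3

The Sn⁴⁺/Sn²⁺ couple is reduced (cathode); E°cell = +0.15 − (−0.45) = +0.60 V with n = 2.
At equilibrium E = 0, so log K = nE°cell / 0.0592 = (2)(+0.60) / 0.0592 = 20.3.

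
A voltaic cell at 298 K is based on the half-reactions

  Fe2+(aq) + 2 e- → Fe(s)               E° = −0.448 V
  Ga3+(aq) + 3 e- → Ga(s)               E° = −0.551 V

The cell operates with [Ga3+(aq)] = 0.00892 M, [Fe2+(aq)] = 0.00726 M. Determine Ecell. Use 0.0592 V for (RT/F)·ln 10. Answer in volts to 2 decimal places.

+0.08 V

The Fe²⁺/Fe couple has the more positive E°, so it is the cathode; Ga³⁺/Ga is the anode.
E°cell = E°cat − E°an = −0.448 − (−0.551) = +0.103 V; n = 6.
The balanced reaction is 3 Fe2+(aq) + 2 Ga(s) → 3 Fe(s) + 2 Ga3+(aq), so Q = [Ga3+(aq)]^2 / [Fe2+(aq)]^3 = 208 and log Q = 2.318.
E = E° − (0.0592/n)·log Q = +0.103 − (0.0592/6)(2.318) = +0.08 V.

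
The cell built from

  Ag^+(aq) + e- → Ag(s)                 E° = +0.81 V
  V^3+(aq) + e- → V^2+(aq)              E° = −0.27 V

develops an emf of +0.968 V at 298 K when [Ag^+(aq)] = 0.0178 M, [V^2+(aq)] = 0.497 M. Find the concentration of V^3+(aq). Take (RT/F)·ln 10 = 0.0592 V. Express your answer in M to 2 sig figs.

With Ag⁺/Ag at the cathode and V³⁺/V²⁺ at the anode, E°cell = +0.81 − (−0.27) = +1.08 V (n = 1).
Since E = E° − (0.0592/n)·log Q, log Q = n(E° − E)/0.0592 = 1.892.
The balanced reaction is Ag^+(aq) + V^2+(aq) → Ag(s) + V^3+(aq), so Q = [V^3+(aq)] / ([Ag^+(aq)]·[V^2+(aq)]).
Solving for the unknown gives log [V^3+(aq)] = −0.161, so [V^3+(aq)] ≈ 0.69 M.

0.69 M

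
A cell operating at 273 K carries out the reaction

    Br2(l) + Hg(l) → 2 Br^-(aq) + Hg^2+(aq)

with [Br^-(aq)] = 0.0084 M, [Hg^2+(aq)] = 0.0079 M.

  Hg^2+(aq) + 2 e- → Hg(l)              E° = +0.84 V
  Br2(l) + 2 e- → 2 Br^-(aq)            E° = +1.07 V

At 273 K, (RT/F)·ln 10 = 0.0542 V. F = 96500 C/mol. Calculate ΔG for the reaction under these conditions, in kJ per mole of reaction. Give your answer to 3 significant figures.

−77.1 kJ/mol

With Br₂/Br⁻ reduced at the cathode, E°cell = +1.07 − (+0.84) = +0.23 V and n = 2.
Here Q = [Br^-(aq)]^2·[Hg^2+(aq)] = 5.57×10^−7 (log Q = −6.254), giving E = +0.23 − (0.0542/2)·(−6.254) = +0.3995 V.
Then ΔG = −nFE = −2 × 96500 × +0.3995 J/mol = −77.1 kJ/mol.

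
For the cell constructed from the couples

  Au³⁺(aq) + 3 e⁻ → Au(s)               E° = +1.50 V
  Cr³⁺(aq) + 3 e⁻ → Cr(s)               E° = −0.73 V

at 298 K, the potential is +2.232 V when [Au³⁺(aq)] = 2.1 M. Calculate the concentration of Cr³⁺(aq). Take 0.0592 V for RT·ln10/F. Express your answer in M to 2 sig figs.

1.7 M

With Au³⁺/Au at the cathode and Cr³⁺/Cr at the anode, E°cell = +1.50 − (−0.73) = +2.23 V (n = 3).
Since E = E° − (0.0592/n)·log Q, log Q = n(E° − E)/0.0592 = −0.101.
For Au³⁺(aq) + Cr(s) → Au(s) + Cr³⁺(aq), the reaction quotient is Q = [Cr³⁺(aq)] / [Au³⁺(aq)].
Substituting the known concentrations and solving, log [Cr³⁺(aq)] = 0.221 and [Cr³⁺(aq)] = 1.7 M.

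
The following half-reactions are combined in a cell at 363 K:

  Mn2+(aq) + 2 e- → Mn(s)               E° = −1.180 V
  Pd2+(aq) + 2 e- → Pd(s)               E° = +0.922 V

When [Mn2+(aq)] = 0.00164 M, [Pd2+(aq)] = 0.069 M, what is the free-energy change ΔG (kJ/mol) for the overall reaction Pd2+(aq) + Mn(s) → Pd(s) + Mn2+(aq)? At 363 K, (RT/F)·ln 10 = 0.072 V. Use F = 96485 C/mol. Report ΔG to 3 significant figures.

With Pd²⁺/Pd reduced at the cathode, E°cell = +0.922 − (−1.180) = +2.102 V and n = 2.
Here Q = [Mn2+(aq)] / [Pd2+(aq)] = 0.0238 (log Q = −1.624), giving E = +2.102 − (0.072/2)·(−1.624) = +2.1605 V.
Then ΔG = −nFE = −2 × 96485 × +2.1605 J/mol = −417 kJ/mol.

−417 kJ/mol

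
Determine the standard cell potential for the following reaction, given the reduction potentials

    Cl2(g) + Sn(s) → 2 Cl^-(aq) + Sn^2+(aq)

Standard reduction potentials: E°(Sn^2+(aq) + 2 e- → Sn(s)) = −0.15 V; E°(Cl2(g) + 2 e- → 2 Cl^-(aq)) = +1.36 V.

+1.51 V

Cl2(g) gains electrons, so the Cl₂/Cl⁻ couple is the cathode; the Sn²⁺/Sn couple is the anode.
E°cell = E°(cathode) − E°(anode) = +1.36 − (−0.15) = +1.51 V.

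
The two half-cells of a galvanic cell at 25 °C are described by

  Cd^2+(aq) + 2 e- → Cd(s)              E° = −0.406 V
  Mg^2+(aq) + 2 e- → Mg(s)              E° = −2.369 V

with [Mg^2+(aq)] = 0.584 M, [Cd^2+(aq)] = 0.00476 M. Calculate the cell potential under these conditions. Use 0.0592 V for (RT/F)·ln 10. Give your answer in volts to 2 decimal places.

The Cd²⁺/Cd couple has the more positive E°, so it is the cathode; Mg²⁺/Mg is the anode.
E°cell = E°cat − E°an = −0.406 − (−2.369) = +1.963 V; n = 2.
For the overall reaction Cd^2+(aq) + Mg(s) → Cd(s) + Mg^2+(aq), Q = [Mg^2+(aq)] / [Cd^2+(aq)] = 123, giving log Q = 2.089.
Applying E = E° − (RT ln10/nF)·log Q gives +1.963 − (0.0592/2)(2.089) = +1.90 V.

+1.90 V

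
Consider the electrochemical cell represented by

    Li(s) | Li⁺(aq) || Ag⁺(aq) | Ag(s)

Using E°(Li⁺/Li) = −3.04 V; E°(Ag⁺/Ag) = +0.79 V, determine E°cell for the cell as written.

By convention the left-hand electrode in cell notation is the anode (oxidation) and the right-hand electrode is the cathode (reduction).
E°cell = E°(right) − E°(left) = +0.79 − (−3.04) = +3.83 V.

+3.83 V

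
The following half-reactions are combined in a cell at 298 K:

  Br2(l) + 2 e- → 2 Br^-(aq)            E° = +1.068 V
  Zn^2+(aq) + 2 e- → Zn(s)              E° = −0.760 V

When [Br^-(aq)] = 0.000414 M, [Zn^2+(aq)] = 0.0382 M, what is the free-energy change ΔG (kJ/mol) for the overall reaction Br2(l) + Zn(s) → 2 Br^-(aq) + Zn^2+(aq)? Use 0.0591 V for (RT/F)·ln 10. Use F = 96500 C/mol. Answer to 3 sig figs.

With Br₂/Br⁻ reduced at the cathode, E°cell = +1.068 − (−0.760) = +1.828 V and n = 2.
Here Q = [Br^-(aq)]^2·[Zn^2+(aq)] = 6.55×10^−9 (log Q = −8.184), giving E = +1.828 − (0.0591/2)·(−8.184) = +2.0698 V.
ΔG = −nFE = −(2)(96500)(+2.0698) J/mol = −399 kJ/mol.

−399 kJ/mol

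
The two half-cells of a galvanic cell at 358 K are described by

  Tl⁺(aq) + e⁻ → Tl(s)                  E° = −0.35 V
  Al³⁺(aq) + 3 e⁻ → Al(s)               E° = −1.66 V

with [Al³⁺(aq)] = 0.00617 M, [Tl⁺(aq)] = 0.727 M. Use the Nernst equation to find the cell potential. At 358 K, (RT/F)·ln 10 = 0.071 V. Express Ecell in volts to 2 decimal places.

Tl⁺/Tl is reduced (cathode, E° = −0.35 V) and Al³⁺/Al is oxidized (anode).
E°cell = E°cat − E°an = −0.35 − (−1.66) = +1.31 V; n = 3.
Balancing gives 3 Tl⁺(aq) + Al(s) → 3 Tl(s) + Al³⁺(aq); hence Q = [Al³⁺(aq)] / [Tl⁺(aq)]^3 = 0.0161 (log Q = −1.794).
E = E° − (0.071/n)·log Q = +1.31 − (0.071/3)(−1.794) = +1.35 V.

+1.35 V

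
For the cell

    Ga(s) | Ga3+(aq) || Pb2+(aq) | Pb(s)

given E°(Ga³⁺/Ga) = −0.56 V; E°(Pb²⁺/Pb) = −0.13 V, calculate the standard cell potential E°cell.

By convention the left-hand electrode in cell notation is the anode (oxidation) and the right-hand electrode is the cathode (reduction).
E°cell = E°(right) − E°(left) = −0.13 − (−0.56) = +0.43 V.

+0.43 V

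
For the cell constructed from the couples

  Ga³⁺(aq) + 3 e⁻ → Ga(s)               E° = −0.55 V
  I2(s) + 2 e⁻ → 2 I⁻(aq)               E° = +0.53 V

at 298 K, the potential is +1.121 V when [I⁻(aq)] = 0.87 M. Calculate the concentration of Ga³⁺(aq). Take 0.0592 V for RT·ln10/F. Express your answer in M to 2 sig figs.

The I₂/I⁻ couple has the larger reduction potential, so it is the cathode: E°cell = +0.53 − (−0.55) = +1.08 V and n = 6.
Rearranging E = E° − (0.0592/n)·log Q gives log Q = 6(+1.08 − (+1.121))/0.0592 = −4.155.
Balancing electrons gives 3 I2(s) + 2 Ga(s) → 6 I⁻(aq) + 2 Ga³⁺(aq); thus Q = [I⁻(aq)]^6·[Ga³⁺(aq)]^2.
Solving for the unknown gives log [Ga³⁺(aq)] = −1.896, so [Ga³⁺(aq)] ≈ 0.013 M.

0.013 M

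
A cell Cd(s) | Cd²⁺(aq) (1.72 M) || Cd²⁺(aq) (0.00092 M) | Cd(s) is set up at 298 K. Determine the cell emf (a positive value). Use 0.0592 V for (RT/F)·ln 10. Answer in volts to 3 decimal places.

For a concentration cell E°cell = 0, since both electrodes use the same couple.
The compartment with the higher Cd²⁺(aq) concentration (1.72 M) acts as the cathode; ions are reduced there and produced at the dilute (0.00092 M) anode.
With n = 2, Ecell = −(0.0592/2)·log([dilute]/[conc]) = −(0.0592/2)·log(0.00092/1.72) = +0.097 V.

0.097 V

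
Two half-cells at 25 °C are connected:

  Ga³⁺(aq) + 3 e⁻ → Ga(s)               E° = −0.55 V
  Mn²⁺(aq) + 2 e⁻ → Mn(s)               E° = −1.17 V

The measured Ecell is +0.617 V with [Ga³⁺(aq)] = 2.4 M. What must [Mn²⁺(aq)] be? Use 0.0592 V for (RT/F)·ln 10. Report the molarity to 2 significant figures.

The Ga³⁺/Ga couple has the larger reduction potential, so it is the cathode: E°cell = −0.55 − (−1.17) = +0.62 V and n = 6.
Rearranging E = E° − (0.0592/n)·log Q gives log Q = 6(+0.62 − (+0.617))/0.0592 = 0.304.
Balancing electrons gives 2 Ga³⁺(aq) + 3 Mn(s) → 2 Ga(s) + 3 Mn²⁺(aq); thus Q = [Mn²⁺(aq)]^3 / [Ga³⁺(aq)]^2.
Substituting the known concentrations and solving, log [Mn²⁺(aq)] = 0.355 and [Mn²⁺(aq)] = 2.3 M.

2.3 M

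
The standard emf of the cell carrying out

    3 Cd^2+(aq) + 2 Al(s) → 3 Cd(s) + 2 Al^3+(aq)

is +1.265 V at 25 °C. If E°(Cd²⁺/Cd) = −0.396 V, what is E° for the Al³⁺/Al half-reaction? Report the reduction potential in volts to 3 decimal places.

In the reaction as written the Cd²⁺/Cd couple is reduced (cathode) and Al³⁺/Al is oxidized (anode), so E°cell = E°(Cd²⁺/Cd) − E°(Al³⁺/Al).
E°(Al³⁺/Al) = E°(cathode) − E°cell = −0.396 − (+1.265) = −1.661 V.

−1.661 V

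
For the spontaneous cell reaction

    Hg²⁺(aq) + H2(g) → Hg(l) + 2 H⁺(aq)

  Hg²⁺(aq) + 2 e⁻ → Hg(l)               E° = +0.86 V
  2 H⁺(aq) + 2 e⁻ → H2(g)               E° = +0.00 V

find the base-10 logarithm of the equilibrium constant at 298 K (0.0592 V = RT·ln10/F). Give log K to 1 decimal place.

log K = 29.1

The Hg²⁺/Hg couple is reduced (cathode); E°cell = +0.86 − (+0.00) = +0.86 V with n = 2.
At equilibrium E = 0, so log K = nE°cell / 0.0592 = (2)(+0.86) / 0.0592 = 29.1.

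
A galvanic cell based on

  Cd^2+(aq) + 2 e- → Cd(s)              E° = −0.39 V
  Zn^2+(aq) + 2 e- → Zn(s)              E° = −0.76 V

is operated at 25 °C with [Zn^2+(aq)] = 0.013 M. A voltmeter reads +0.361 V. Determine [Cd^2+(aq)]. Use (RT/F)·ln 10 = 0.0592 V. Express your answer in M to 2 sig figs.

0.0065 M

Cd²⁺/Cd is the cathode (higher E°); E°cell = −0.39 − (−0.76) = +0.37 V with n = 2.
Since E = E° − (0.0592/n)·log Q, log Q = n(E° − E)/0.0592 = 0.304.
Balancing electrons gives Cd^2+(aq) + Zn(s) → Cd(s) + Zn^2+(aq); thus Q = [Zn^2+(aq)] / [Cd^2+(aq)].
Substituting the known concentrations and solving, log [Cd^2+(aq)] = −2.190 and [Cd^2+(aq)] = 0.0065 M.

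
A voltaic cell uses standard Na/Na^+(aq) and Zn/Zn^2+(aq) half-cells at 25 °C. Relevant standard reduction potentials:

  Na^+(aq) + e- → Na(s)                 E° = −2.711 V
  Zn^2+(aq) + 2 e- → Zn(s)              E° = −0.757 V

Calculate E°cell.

+1.954 V

Of the two couples in this cell, the one with the more positive reduction potential is reduced at the cathode: here that is Zn²⁺/Zn (−0.757 V); Na⁺/Na (−2.711 V) is the anode.
E°cell = E°(cathode) − E°(anode) = −0.757 − (−2.711) = +1.954 V.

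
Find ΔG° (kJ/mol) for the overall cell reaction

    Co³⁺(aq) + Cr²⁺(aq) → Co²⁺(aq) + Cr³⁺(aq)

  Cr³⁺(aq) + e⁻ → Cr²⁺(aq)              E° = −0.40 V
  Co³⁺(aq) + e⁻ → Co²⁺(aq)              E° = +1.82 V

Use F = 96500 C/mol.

−214 kJ/mol

In the reaction as written Co³⁺(aq) is reduced, so the Co³⁺/Co²⁺ couple is the cathode and Cr³⁺/Cr²⁺ is the anode.
E°cell = +1.82 − (−0.40) = +2.22 V; balancing electrons gives n = 1.
ΔG° = −nFE°cell = −(1)(96500)(+2.22) J/mol = −214 kJ/mol.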